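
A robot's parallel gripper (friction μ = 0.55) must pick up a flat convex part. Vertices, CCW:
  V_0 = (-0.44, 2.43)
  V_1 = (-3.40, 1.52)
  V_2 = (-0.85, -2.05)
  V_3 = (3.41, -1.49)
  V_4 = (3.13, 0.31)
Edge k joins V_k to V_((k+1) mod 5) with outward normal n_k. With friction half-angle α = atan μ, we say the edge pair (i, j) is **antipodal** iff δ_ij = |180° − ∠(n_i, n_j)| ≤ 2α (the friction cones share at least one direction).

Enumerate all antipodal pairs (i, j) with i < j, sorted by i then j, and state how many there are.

count = 4; pairs: (0,2), (1,3), (1,4), (2,4)

α = atan 0.55 = 28.81°;  2α = 57.62°
n_0 = (-0.2939, +0.9558)
n_1 = (-0.8137, -0.5812)
n_2 = (+0.1303, -0.9915)
n_3 = (+0.9881, +0.1537)
n_4 = (+0.5106, +0.8598)
  (0,1): δ = 71.55°  ·
  (0,2): δ = 9.60°  ✓
  (0,3): δ = 81.75°  ·
  (0,4): δ = 132.21°  ·
  (1,2): δ = 118.05°  ·
  (1,3): δ = 26.70°  ✓
  (1,4): δ = 23.76°  ✓
  (2,3): δ = 88.65°  ·
  (2,4): δ = 38.19°  ✓
  (3,4): δ = 129.55°  ·
antipodal pairs: 4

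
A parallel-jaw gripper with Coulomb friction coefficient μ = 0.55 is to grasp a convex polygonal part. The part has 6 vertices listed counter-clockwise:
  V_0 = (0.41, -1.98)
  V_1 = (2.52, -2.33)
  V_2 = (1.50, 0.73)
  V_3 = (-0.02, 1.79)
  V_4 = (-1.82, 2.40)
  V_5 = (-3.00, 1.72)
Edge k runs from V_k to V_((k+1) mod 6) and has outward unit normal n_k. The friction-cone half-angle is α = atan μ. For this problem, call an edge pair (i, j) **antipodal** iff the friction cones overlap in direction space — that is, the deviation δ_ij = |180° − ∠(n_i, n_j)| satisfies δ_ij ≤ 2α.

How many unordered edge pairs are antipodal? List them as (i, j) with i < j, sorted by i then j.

α = atan 0.55 = 28.81°;  2α = 57.62°
n_0 = (-0.1636, -0.9865)
n_1 = (+0.9487, +0.3162)
n_2 = (+0.5720, +0.8202)
n_3 = (+0.3210, +0.9471)
n_4 = (-0.4993, +0.8664)
n_5 = (-0.7353, -0.6777)
  (0,1): δ = 62.15°  ·
  (0,2): δ = 25.47°  ✓
  (0,3): δ = 9.30°  ✓
  (0,4): δ = 39.37°  ✓
  (0,5): δ = 142.08°  ·
  (1,2): δ = 143.33°  ·
  (1,3): δ = 127.16°  ·
  (1,4): δ = 78.48°  ·
  (1,5): δ = 24.23°  ✓
  (2,3): δ = 163.83°  ·
  (2,4): δ = 115.16°  ·
  (2,5): δ = 12.44°  ✓
  (3,4): δ = 131.33°  ·
  (3,5): δ = 28.61°  ✓
  (4,5): δ = 77.29°  ·
antipodal pairs: 6

count = 6; pairs: (0,2), (0,3), (0,4), (1,5), (2,5), (3,5)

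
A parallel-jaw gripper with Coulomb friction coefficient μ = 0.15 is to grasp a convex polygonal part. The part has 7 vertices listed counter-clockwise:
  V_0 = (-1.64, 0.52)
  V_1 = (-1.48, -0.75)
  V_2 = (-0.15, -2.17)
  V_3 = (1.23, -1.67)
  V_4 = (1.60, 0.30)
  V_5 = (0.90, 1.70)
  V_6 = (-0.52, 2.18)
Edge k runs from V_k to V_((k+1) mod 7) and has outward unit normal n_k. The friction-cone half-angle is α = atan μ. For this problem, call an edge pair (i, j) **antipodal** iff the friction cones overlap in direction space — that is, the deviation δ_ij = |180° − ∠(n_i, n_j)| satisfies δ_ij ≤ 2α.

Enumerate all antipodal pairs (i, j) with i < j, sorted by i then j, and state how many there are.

count = 1; pairs: (1,4)

α = atan 0.15 = 8.53°;  2α = 17.06°
n_0 = (-0.9922, -0.1250)
n_1 = (-0.7299, -0.6836)
n_2 = (+0.3406, -0.9402)
n_3 = (+0.9828, -0.1846)
n_4 = (+0.8944, +0.4472)
n_5 = (+0.3202, +0.9473)
n_6 = (-0.8290, +0.5593)
  (0,1): δ = 144.06°  ·
  (0,2): δ = 77.26°  ·
  (0,3): δ = 17.82°  ·
  (0,4): δ = 19.38°  ·
  (0,5): δ = 64.14°  ·
  (0,6): δ = 138.81°  ·
  (1,2): δ = 113.21°  ·
  (1,3): δ = 53.76°  ·
  (1,4): δ = 16.56°  ✓
  (1,5): δ = 28.20°  ·
  (1,6): δ = 102.87°  ·
  (2,3): δ = 120.55°  ·
  (2,4): δ = 83.35°  ·
  (2,5): δ = 38.59°  ·
  (2,6): δ = 36.08°  ·
  (3,4): δ = 142.80°  ·
  (3,5): δ = 98.04°  ·
  (3,6): δ = 23.37°  ·
  (4,5): δ = 135.24°  ·
  (4,6): δ = 60.57°  ·
  (5,6): δ = 105.33°  ·
antipodal pairs: 1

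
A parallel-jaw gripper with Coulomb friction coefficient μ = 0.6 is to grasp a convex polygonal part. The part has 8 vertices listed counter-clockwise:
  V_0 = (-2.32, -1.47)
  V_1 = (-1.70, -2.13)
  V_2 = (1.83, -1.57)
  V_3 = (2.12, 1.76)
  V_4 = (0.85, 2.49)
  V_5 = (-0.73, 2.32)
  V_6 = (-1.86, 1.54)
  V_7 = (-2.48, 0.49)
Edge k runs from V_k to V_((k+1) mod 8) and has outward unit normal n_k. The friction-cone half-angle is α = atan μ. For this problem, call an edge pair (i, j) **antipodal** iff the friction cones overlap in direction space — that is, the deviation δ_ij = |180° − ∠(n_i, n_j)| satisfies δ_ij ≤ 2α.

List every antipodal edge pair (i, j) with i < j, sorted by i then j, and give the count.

count = 11; pairs: (0,2), (0,3), (0,4), (1,3), (1,4), (1,5), (1,6), (2,5), (2,6), (2,7), (3,7)

α = atan 0.6 = 30.96°;  2α = 61.93°
n_0 = (-0.7288, -0.6847)
n_1 = (+0.1567, -0.9876)
n_2 = (+0.9962, -0.0868)
n_3 = (+0.4983, +0.8670)
n_4 = (-0.1070, +0.9943)
n_5 = (-0.5681, +0.8230)
n_6 = (-0.8611, +0.5085)
n_7 = (-0.9967, -0.0814)
  (0,1): δ = 124.20°  ·
  (0,2): δ = 48.19°  ✓
  (0,3): δ = 16.90°  ✓
  (0,4): δ = 52.93°  ✓
  (0,5): δ = 81.41°  ·
  (0,6): δ = 106.23°  ·
  (0,7): δ = 141.46°  ·
  (1,2): δ = 103.99°  ·
  (1,3): δ = 38.90°  ✓
  (1,4): δ = 2.87°  ✓
  (1,5): δ = 25.60°  ✓
  (1,6): δ = 50.42°  ✓
  (1,7): δ = 85.65°  ·
  (2,3): δ = 114.91°  ·
  (2,4): δ = 78.88°  ·
  (2,5): δ = 50.41°  ✓
  (2,6): δ = 25.58°  ✓
  (2,7): δ = 9.64°  ✓
  (3,4): δ = 143.97°  ·
  (3,5): δ = 115.49°  ·
  (3,6): δ = 90.67°  ·
  (3,7): δ = 55.44°  ✓
  (4,5): δ = 151.53°  ·
  (4,6): δ = 126.70°  ·
  (4,7): δ = 91.47°  ·
  (5,6): δ = 155.18°  ·
  (5,7): δ = 119.95°  ·
  (6,7): δ = 144.77°  ·
antipodal pairs: 11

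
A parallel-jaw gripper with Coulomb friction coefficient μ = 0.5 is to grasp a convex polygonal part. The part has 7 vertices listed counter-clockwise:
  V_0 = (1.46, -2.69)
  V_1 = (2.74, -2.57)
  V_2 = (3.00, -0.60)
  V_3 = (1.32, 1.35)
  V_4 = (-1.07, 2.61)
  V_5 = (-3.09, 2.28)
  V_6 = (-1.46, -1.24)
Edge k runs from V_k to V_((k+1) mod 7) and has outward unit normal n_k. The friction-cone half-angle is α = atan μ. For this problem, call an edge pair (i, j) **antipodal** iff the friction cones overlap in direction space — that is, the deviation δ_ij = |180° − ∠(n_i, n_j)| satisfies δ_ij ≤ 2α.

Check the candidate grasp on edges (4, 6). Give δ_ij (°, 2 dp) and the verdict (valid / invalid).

δ = 35.69°, valid

α = atan 0.5 = 26.57°;  2α = 53.13°
edge 4: e_4 = (-2.02, -0.33);  n_4 = (-0.1612, +0.9869)
edge 6: e_6 = (+2.92, -1.45);  n_6 = (-0.4448, -0.8957)
∠(n_4, n_6) = 144.31°
δ = |180° − 144.31°| = 35.69°
35.69° ≤ 2α = 53.13°  →  valid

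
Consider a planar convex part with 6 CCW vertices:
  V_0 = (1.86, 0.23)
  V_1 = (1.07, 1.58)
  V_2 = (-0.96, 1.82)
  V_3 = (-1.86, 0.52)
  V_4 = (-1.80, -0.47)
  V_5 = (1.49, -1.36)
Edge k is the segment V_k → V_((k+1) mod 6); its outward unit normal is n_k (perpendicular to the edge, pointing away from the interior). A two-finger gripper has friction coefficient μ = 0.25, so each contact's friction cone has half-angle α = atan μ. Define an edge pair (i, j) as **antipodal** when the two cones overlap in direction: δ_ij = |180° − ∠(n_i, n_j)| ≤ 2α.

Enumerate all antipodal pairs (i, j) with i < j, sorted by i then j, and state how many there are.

α = atan 0.25 = 14.04°;  2α = 28.07°
n_0 = (+0.8631, +0.5051)
n_1 = (+0.1174, +0.9931)
n_2 = (-0.8222, +0.5692)
n_3 = (-0.9982, -0.0605)
n_4 = (-0.2611, -0.9653)
n_5 = (+0.9740, -0.2266)
  (0,1): δ = 127.08°  ·
  (0,2): δ = 65.03°  ·
  (0,3): δ = 26.87°  ✓
  (0,4): δ = 44.53°  ·
  (0,5): δ = 136.56°  ·
  (1,2): δ = 117.95°  ·
  (1,3): δ = 79.79°  ·
  (1,4): δ = 8.39°  ✓
  (1,5): δ = 83.64°  ·
  (2,3): δ = 141.84°  ·
  (2,4): δ = 70.44°  ·
  (2,5): δ = 21.60°  ✓
  (3,4): δ = 108.61°  ·
  (3,5): δ = 16.57°  ✓
  (4,5): δ = 87.96°  ·
antipodal pairs: 4

count = 4; pairs: (0,3), (1,4), (2,5), (3,5)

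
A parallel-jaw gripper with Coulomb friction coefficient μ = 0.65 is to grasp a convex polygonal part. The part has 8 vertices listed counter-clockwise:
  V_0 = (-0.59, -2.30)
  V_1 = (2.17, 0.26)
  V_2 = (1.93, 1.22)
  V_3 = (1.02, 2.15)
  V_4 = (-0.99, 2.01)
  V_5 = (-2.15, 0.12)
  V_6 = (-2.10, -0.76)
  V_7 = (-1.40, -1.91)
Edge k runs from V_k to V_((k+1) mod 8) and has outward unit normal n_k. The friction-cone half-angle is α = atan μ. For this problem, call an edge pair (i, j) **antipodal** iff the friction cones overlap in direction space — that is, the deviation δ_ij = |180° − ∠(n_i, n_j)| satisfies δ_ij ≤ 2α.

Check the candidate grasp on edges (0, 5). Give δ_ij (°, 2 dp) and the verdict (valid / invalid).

α = atan 0.65 = 33.02°;  2α = 66.05°
edge 0: e_0 = (+2.76, +2.56);  n_0 = (+0.6800, -0.7332)
edge 5: e_5 = (+0.05, -0.88);  n_5 = (-0.9984, -0.0567)
∠(n_0, n_5) = 129.60°
δ = |180° − 129.60°| = 50.40°
50.40° ≤ 2α = 66.05°  →  valid

δ = 50.40°, valid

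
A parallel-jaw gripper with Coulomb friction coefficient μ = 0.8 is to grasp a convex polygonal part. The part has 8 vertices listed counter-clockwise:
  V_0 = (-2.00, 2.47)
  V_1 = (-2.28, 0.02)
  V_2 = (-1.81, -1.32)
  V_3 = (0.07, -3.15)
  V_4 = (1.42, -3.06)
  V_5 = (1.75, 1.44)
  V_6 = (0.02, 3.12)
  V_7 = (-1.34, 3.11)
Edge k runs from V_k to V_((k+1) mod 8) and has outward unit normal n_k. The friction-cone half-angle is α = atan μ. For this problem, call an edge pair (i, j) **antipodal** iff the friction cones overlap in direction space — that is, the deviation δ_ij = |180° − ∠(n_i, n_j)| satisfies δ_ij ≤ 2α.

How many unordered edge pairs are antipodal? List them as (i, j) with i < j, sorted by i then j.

α = atan 0.8 = 38.66°;  2α = 77.32°
n_0 = (-0.9935, +0.1135)
n_1 = (-0.9436, -0.3310)
n_2 = (-0.6975, -0.7166)
n_3 = (+0.0665, -0.9978)
n_4 = (+0.9973, -0.0731)
n_5 = (+0.6967, +0.7174)
n_6 = (-0.0074, +1.0000)
n_7 = (-0.6961, +0.7179)
  (0,1): δ = 154.15°  ·
  (0,2): δ = 127.71°  ·
  (0,3): δ = 79.67°  ·
  (0,4): δ = 2.33°  ✓
  (0,5): δ = 52.36°  ✓
  (0,6): δ = 96.94°  ·
  (0,7): δ = 140.64°  ·
  (1,2): δ = 153.56°  ·
  (1,3): δ = 105.51°  ·
  (1,4): δ = 23.52°  ✓
  (1,5): δ = 26.51°  ✓
  (1,6): δ = 71.09°  ✓
  (1,7): δ = 114.79°  ·
  (2,3): δ = 131.96°  ·
  (2,4): δ = 49.97°  ✓
  (2,5): δ = 0.07°  ✓
  (2,6): δ = 44.65°  ✓
  (2,7): δ = 88.35°  ·
  (3,4): δ = 98.01°  ·
  (3,5): δ = 47.97°  ✓
  (3,6): δ = 3.39°  ✓
  (3,7): δ = 40.30°  ✓
  (4,5): δ = 129.97°  ·
  (4,6): δ = 85.38°  ·
  (4,7): δ = 41.69°  ✓
  (5,6): δ = 135.42°  ·
  (5,7): δ = 91.72°  ·
  (6,7): δ = 136.30°  ·
antipodal pairs: 12

count = 12; pairs: (0,4), (0,5), (1,4), (1,5), (1,6), (2,4), (2,5), (2,6), (3,5), (3,6), (3,7), (4,7)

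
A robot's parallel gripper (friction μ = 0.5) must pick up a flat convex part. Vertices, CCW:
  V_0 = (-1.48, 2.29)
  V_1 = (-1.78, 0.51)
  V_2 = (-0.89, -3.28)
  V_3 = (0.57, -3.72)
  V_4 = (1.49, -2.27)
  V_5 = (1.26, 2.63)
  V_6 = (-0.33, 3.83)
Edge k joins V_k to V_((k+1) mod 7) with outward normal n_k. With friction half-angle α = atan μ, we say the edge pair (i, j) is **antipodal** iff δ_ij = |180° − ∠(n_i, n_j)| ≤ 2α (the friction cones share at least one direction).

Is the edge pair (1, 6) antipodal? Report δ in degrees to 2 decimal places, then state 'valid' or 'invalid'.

α = atan 0.5 = 26.57°;  2α = 53.13°
edge 1: e_1 = (+0.89, -3.79);  n_1 = (-0.9735, -0.2286)
edge 6: e_6 = (-1.15, -1.54);  n_6 = (-0.8012, +0.5983)
∠(n_1, n_6) = 49.97°
δ = |180° − 49.97°| = 130.03°
130.03° > 2α = 53.13°  →  invalid

δ = 130.03°, invalid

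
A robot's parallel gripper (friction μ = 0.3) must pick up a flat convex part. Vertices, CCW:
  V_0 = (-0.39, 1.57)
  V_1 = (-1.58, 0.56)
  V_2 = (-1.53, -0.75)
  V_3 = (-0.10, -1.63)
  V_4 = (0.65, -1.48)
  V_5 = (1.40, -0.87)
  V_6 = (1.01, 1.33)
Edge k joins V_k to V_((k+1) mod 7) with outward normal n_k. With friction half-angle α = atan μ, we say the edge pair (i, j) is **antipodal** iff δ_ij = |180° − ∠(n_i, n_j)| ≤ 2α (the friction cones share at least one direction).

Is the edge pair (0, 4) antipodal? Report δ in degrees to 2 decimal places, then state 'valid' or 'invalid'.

δ = 1.20°, valid

α = atan 0.3 = 16.70°;  2α = 33.40°
edge 0: e_0 = (-1.19, -1.01);  n_0 = (-0.6471, +0.7624)
edge 4: e_4 = (+0.75, +0.61);  n_4 = (+0.6310, -0.7758)
∠(n_0, n_4) = 178.80°
δ = |180° − 178.80°| = 1.20°
1.20° ≤ 2α = 33.40°  →  valid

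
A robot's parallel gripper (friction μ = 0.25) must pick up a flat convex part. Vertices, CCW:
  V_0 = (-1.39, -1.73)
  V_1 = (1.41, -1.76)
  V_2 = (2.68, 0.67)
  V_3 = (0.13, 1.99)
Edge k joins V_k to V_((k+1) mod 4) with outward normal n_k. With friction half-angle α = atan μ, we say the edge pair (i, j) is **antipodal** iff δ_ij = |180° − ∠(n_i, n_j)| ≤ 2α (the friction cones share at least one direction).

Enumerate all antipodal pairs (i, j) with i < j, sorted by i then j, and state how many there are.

count = 2; pairs: (0,2), (1,3)

α = atan 0.25 = 14.04°;  2α = 28.07°
n_0 = (-0.0107, -0.9999)
n_1 = (+0.8863, -0.4632)
n_2 = (+0.4597, +0.8881)
n_3 = (-0.9257, +0.3782)
  (0,1): δ = 116.98°  ·
  (0,2): δ = 26.75°  ✓
  (0,3): δ = 68.39°  ·
  (1,2): δ = 89.78°  ·
  (1,3): δ = 5.37°  ✓
  (2,3): δ = 84.86°  ·
antipodal pairs: 2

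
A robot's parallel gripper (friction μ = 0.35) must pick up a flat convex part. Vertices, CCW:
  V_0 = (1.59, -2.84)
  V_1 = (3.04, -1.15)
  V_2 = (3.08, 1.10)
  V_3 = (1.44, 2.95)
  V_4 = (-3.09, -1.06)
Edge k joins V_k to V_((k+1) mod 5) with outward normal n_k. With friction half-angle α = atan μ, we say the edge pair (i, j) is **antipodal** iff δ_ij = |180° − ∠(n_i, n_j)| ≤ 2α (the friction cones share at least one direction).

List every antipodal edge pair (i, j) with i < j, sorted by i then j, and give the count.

count = 2; pairs: (0,3), (2,4)

α = atan 0.35 = 19.29°;  2α = 38.58°
n_0 = (+0.7589, -0.6512)
n_1 = (+0.9998, -0.0178)
n_2 = (+0.7483, +0.6634)
n_3 = (-0.6628, +0.7488)
n_4 = (-0.3555, -0.9347)
  (0,1): δ = 140.39°  ·
  (0,2): δ = 97.81°  ·
  (0,3): δ = 7.86°  ✓
  (0,4): δ = 109.81°  ·
  (1,2): δ = 137.42°  ·
  (1,3): δ = 47.47°  ·
  (1,4): δ = 70.19°  ·
  (2,3): δ = 90.04°  ·
  (2,4): δ = 27.62°  ✓
  (3,4): δ = 62.34°  ·
antipodal pairs: 2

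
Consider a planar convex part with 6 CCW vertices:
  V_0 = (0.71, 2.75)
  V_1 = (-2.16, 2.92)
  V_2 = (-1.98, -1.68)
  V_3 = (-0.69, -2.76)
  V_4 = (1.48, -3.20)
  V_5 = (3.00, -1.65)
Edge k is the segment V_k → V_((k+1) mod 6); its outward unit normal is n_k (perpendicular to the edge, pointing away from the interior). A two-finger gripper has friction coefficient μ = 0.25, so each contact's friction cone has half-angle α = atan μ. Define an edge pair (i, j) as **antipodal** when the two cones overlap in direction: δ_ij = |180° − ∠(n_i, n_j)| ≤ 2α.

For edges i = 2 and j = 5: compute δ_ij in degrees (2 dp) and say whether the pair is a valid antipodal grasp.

δ = 22.57°, valid

α = atan 0.25 = 14.04°;  2α = 28.07°
edge 2: e_2 = (+1.29, -1.08);  n_2 = (-0.6419, -0.7668)
edge 5: e_5 = (-2.29, +4.40);  n_5 = (+0.8871, +0.4617)
∠(n_2, n_5) = 157.43°
δ = |180° − 157.43°| = 22.57°
22.57° ≤ 2α = 28.07°  →  valid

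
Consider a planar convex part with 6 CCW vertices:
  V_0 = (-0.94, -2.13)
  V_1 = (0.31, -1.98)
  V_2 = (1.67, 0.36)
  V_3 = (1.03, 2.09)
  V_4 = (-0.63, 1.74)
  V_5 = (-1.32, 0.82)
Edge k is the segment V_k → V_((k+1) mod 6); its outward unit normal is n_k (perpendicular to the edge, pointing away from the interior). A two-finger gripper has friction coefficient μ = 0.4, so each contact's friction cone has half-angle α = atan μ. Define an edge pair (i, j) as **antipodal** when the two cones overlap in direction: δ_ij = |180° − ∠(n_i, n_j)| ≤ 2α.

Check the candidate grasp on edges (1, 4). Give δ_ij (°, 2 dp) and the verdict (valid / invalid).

α = atan 0.4 = 21.80°;  2α = 43.60°
edge 1: e_1 = (+1.36, +2.34);  n_1 = (+0.8646, -0.5025)
edge 4: e_4 = (-0.69, -0.92);  n_4 = (-0.8000, +0.6000)
∠(n_1, n_4) = 173.30°
δ = |180° − 173.30°| = 6.70°
6.70° ≤ 2α = 43.60°  →  valid

δ = 6.70°, valid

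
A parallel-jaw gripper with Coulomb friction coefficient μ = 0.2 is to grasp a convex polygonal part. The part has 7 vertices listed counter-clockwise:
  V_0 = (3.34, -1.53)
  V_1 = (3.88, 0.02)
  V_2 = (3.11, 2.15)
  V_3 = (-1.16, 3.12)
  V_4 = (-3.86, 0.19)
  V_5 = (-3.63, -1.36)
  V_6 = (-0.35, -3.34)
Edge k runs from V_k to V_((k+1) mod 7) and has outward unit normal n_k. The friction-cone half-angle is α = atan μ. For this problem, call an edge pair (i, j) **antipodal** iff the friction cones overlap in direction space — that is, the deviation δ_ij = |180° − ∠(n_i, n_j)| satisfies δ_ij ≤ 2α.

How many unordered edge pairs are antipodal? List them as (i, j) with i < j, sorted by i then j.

α = atan 0.2 = 11.31°;  2α = 22.62°
n_0 = (+0.9443, -0.3290)
n_1 = (+0.9404, +0.3400)
n_2 = (+0.2215, +0.9752)
n_3 = (-0.7354, +0.6777)
n_4 = (-0.9892, -0.1468)
n_5 = (-0.5168, -0.8561)
n_6 = (+0.4404, -0.8978)
  (0,1): δ = 140.92°  ·
  (0,2): δ = 83.59°  ·
  (0,3): δ = 23.45°  ·
  (0,4): δ = 27.65°  ·
  (0,5): δ = 78.09°  ·
  (0,6): δ = 135.34°  ·
  (1,2): δ = 122.67°  ·
  (1,3): δ = 62.54°  ·
  (1,4): δ = 11.43°  ✓
  (1,5): δ = 39.01°  ·
  (1,6): δ = 96.25°  ·
  (2,3): δ = 119.86°  ·
  (2,4): δ = 68.76°  ·
  (2,5): δ = 18.32°  ✓
  (2,6): δ = 38.93°  ·
  (3,4): δ = 128.90°  ·
  (3,5): δ = 78.46°  ·
  (3,6): δ = 21.21°  ✓
  (4,5): δ = 129.56°  ·
  (4,6): δ = 72.31°  ·
  (5,6): δ = 122.75°  ·
antipodal pairs: 3

count = 3; pairs: (1,4), (2,5), (3,6)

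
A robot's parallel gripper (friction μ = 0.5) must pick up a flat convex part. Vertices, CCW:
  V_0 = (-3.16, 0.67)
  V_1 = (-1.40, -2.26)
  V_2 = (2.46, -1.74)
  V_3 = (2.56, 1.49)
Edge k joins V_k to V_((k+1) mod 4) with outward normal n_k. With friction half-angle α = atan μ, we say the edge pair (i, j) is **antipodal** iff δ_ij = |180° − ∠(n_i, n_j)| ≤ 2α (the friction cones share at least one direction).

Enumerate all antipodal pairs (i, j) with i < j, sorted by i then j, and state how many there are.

α = atan 0.5 = 26.57°;  2α = 53.13°
n_0 = (-0.8572, -0.5149)
n_1 = (+0.1335, -0.9910)
n_2 = (+0.9995, -0.0309)
n_3 = (-0.1419, +0.9899)
  (0,1): δ = 113.32°  ·
  (0,2): δ = 32.77°  ✓
  (0,3): δ = 67.17°  ·
  (1,2): δ = 99.45°  ·
  (1,3): δ = 0.49°  ✓
  (2,3): δ = 80.07°  ·
antipodal pairs: 2

count = 2; pairs: (0,2), (1,3)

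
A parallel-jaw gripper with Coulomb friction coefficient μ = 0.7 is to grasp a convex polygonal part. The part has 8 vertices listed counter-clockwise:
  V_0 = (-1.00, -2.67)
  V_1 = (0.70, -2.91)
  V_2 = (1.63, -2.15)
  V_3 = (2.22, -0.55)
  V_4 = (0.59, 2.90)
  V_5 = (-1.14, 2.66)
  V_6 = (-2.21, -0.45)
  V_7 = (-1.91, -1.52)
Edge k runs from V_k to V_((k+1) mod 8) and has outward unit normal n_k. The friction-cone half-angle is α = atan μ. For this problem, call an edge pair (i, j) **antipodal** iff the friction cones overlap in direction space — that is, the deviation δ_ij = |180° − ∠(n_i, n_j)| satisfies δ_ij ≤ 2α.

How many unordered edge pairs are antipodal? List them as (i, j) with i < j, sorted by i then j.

count = 13; pairs: (0,3), (0,4), (1,4), (1,5), (1,6), (2,4), (2,5), (2,6), (2,7), (3,5), (3,6), (3,7), (4,7)

α = atan 0.7 = 34.99°;  2α = 69.98°
n_0 = (-0.1398, -0.9902)
n_1 = (+0.6328, -0.7743)
n_2 = (+0.9382, -0.3460)
n_3 = (+0.9042, +0.4272)
n_4 = (-0.1374, +0.9905)
n_5 = (-0.9456, +0.3253)
n_6 = (-0.9629, -0.2700)
n_7 = (-0.7842, -0.6205)
  (0,1): δ = 132.71°  ·
  (0,2): δ = 102.21°  ·
  (0,3): δ = 56.68°  ✓
  (0,4): δ = 15.93°  ✓
  (0,5): δ = 79.05°  ·
  (0,6): δ = 113.70°  ·
  (0,7): δ = 136.39°  ·
  (1,2): δ = 149.50°  ·
  (1,3): δ = 103.97°  ·
  (1,4): δ = 31.36°  ✓
  (1,5): δ = 31.76°  ✓
  (1,6): δ = 66.41°  ✓
  (1,7): δ = 89.10°  ·
  (2,3): δ = 134.47°  ·
  (2,4): δ = 61.86°  ✓
  (2,5): δ = 1.26°  ✓
  (2,6): δ = 35.90°  ✓
  (2,7): δ = 58.60°  ✓
  (3,4): δ = 107.39°  ·
  (3,5): δ = 44.27°  ✓
  (3,6): δ = 9.63°  ✓
  (3,7): δ = 13.07°  ✓
  (4,5): δ = 116.88°  ·
  (4,6): δ = 82.24°  ·
  (4,7): δ = 59.54°  ✓
  (5,6): δ = 145.35°  ·
  (5,7): δ = 122.66°  ·
  (6,7): δ = 157.31°  ·
antipodal pairs: 13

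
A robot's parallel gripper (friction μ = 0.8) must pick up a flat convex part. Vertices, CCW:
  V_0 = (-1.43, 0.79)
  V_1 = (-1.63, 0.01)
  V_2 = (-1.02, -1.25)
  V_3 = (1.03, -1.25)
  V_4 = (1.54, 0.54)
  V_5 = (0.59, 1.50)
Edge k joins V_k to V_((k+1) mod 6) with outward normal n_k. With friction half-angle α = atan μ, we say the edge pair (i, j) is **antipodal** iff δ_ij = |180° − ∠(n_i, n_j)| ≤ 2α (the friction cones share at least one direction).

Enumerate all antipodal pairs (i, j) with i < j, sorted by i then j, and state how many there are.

count = 8; pairs: (0,2), (0,3), (0,4), (1,3), (1,4), (2,4), (2,5), (3,5)

α = atan 0.8 = 38.66°;  2α = 77.32°
n_0 = (-0.9687, +0.2484)
n_1 = (-0.9001, -0.4357)
n_2 = (+0.0000, -1.0000)
n_3 = (+0.9617, -0.2740)
n_4 = (+0.7108, +0.7034)
n_5 = (-0.3316, +0.9434)
  (0,1): δ = 139.79°  ·
  (0,2): δ = 75.62°  ✓
  (0,3): δ = 1.52°  ✓
  (0,4): δ = 59.08°  ✓
  (0,5): δ = 123.75°  ·
  (1,2): δ = 115.83°  ·
  (1,3): δ = 41.74°  ✓
  (1,4): δ = 18.87°  ✓
  (1,5): δ = 83.53°  ·
  (2,3): δ = 105.90°  ·
  (2,4): δ = 45.30°  ✓
  (2,5): δ = 19.37°  ✓
  (3,4): δ = 119.40°  ·
  (3,5): δ = 54.73°  ✓
  (4,5): δ = 115.33°  ·
antipodal pairs: 8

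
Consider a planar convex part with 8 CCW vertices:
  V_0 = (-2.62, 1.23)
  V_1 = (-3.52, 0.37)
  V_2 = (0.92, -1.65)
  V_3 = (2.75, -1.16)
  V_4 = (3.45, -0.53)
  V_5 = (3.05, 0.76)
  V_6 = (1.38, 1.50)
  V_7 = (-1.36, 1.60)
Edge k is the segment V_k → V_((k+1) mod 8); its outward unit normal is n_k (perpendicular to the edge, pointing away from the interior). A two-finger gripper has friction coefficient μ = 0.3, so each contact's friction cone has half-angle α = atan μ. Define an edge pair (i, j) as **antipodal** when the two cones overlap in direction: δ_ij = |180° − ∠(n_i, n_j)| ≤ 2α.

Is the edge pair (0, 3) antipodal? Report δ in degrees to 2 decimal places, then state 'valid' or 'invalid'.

δ = 1.71°, valid

α = atan 0.3 = 16.70°;  2α = 33.40°
edge 0: e_0 = (-0.90, -0.86);  n_0 = (-0.6909, +0.7230)
edge 3: e_3 = (+0.70, +0.63);  n_3 = (+0.6690, -0.7433)
∠(n_0, n_3) = 178.29°
δ = |180° − 178.29°| = 1.71°
1.71° ≤ 2α = 33.40°  →  valid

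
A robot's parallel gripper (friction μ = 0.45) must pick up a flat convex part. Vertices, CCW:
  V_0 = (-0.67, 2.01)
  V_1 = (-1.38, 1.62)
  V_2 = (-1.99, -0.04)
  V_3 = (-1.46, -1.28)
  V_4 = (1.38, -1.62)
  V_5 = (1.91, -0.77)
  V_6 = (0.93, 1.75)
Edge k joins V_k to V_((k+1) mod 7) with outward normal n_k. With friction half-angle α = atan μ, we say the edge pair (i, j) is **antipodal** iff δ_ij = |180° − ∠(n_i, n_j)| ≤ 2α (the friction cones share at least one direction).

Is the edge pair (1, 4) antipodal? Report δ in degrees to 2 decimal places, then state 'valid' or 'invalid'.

δ = 11.77°, valid

α = atan 0.45 = 24.23°;  2α = 48.46°
edge 1: e_1 = (-0.61, -1.66);  n_1 = (-0.9386, +0.3449)
edge 4: e_4 = (+0.53, +0.85);  n_4 = (+0.8486, -0.5291)
∠(n_1, n_4) = 168.23°
δ = |180° − 168.23°| = 11.77°
11.77° ≤ 2α = 48.46°  →  valid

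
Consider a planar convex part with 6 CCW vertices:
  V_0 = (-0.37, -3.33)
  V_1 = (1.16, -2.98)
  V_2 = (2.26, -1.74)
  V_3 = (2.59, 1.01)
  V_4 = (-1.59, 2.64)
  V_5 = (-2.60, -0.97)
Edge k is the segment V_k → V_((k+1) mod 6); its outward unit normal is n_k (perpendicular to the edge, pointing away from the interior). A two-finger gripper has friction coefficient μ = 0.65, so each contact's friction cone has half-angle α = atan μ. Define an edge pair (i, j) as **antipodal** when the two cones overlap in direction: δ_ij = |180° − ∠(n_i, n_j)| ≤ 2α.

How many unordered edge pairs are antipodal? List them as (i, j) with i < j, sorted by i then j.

count = 6; pairs: (0,3), (0,4), (1,4), (2,4), (2,5), (3,5)

α = atan 0.65 = 33.02°;  2α = 66.05°
n_0 = (+0.2230, -0.9748)
n_1 = (+0.7481, -0.6636)
n_2 = (+0.9929, -0.1191)
n_3 = (+0.3633, +0.9317)
n_4 = (-0.9630, +0.2694)
n_5 = (-0.7268, -0.6868)
  (0,1): δ = 144.46°  ·
  (0,2): δ = 109.73°  ·
  (0,3): δ = 34.19°  ✓
  (0,4): δ = 61.48°  ✓
  (0,5): δ = 120.49°  ·
  (1,2): δ = 145.27°  ·
  (1,3): δ = 69.73°  ·
  (1,4): δ = 25.95°  ✓
  (1,5): δ = 84.95°  ·
  (2,3): δ = 104.46°  ·
  (2,4): δ = 8.79°  ✓
  (2,5): δ = 50.22°  ✓
  (3,4): δ = 84.33°  ·
  (3,5): δ = 25.32°  ✓
  (4,5): δ = 120.99°  ·
antipodal pairs: 6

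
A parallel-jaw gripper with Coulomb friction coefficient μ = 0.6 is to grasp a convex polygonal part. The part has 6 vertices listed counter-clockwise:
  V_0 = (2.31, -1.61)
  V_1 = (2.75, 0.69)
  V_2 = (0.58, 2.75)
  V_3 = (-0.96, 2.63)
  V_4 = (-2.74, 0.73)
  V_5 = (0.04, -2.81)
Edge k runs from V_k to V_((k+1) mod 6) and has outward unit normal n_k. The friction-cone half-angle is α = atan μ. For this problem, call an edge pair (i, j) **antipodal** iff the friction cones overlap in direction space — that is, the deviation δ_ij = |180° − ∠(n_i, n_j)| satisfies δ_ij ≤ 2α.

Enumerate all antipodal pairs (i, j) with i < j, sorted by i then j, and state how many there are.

α = atan 0.6 = 30.96°;  2α = 61.93°
n_0 = (+0.9822, -0.1879)
n_1 = (+0.6885, +0.7252)
n_2 = (-0.0777, +0.9970)
n_3 = (-0.7298, +0.6837)
n_4 = (-0.7865, -0.6176)
n_5 = (+0.4674, -0.8841)
  (0,1): δ = 122.68°  ·
  (0,2): δ = 74.71°  ·
  (0,3): δ = 32.30°  ✓
  (0,4): δ = 48.97°  ✓
  (0,5): δ = 128.69°  ·
  (1,2): δ = 132.03°  ·
  (1,3): δ = 89.62°  ·
  (1,4): δ = 8.35°  ✓
  (1,5): δ = 71.37°  ·
  (2,3): δ = 137.59°  ·
  (2,4): δ = 56.31°  ✓
  (2,5): δ = 23.41°  ✓
  (3,4): δ = 98.72°  ·
  (3,5): δ = 19.01°  ✓
  (4,5): δ = 100.28°  ·
antipodal pairs: 6

count = 6; pairs: (0,3), (0,4), (1,4), (2,4), (2,5), (3,5)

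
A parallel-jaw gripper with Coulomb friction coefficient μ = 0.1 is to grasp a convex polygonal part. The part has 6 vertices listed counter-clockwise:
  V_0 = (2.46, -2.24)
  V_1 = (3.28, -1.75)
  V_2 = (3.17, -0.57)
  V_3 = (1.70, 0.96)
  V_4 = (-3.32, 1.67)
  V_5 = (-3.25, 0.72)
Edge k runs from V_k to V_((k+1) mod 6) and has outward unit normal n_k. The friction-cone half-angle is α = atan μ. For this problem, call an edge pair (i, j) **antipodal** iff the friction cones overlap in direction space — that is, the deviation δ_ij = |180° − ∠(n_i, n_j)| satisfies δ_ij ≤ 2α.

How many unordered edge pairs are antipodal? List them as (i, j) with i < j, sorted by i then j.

α = atan 0.1 = 5.71°;  2α = 11.42°
n_0 = (+0.5130, -0.8584)
n_1 = (+0.9957, +0.0928)
n_2 = (+0.7211, +0.6928)
n_3 = (+0.1400, +0.9901)
n_4 = (-0.9973, -0.0735)
n_5 = (-0.4602, -0.8878)
  (0,1): δ = 115.54°  ·
  (0,2): δ = 77.01°  ·
  (0,3): δ = 38.91°  ·
  (0,4): δ = 63.35°  ·
  (0,5): δ = 121.74°  ·
  (1,2): δ = 141.47°  ·
  (1,3): δ = 103.38°  ·
  (1,4): δ = 1.11°  ✓
  (1,5): δ = 57.27°  ·
  (2,3): δ = 141.90°  ·
  (2,4): δ = 39.64°  ·
  (2,5): δ = 18.74°  ·
  (3,4): δ = 77.74°  ·
  (3,5): δ = 19.35°  ·
  (4,5): δ = 121.62°  ·
antipodal pairs: 1

count = 1; pairs: (1,4)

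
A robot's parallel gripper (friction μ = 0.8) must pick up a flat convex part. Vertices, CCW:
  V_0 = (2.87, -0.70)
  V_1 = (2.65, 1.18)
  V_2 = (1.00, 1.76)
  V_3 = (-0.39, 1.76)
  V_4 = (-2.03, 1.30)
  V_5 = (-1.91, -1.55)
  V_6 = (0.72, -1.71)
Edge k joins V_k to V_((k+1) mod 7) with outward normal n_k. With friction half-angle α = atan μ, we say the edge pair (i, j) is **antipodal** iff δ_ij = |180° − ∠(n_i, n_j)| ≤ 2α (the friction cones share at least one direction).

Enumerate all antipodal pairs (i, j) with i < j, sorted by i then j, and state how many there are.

count = 9; pairs: (0,4), (1,4), (1,5), (1,6), (2,5), (2,6), (3,5), (3,6), (4,6)

α = atan 0.8 = 38.66°;  2α = 77.32°
n_0 = (+0.9932, +0.1162)
n_1 = (+0.3316, +0.9434)
n_2 = (+0.0000, +1.0000)
n_3 = (-0.2701, +0.9628)
n_4 = (-0.9991, -0.0421)
n_5 = (-0.0607, -0.9982)
n_6 = (+0.4252, -0.9051)
  (0,1): δ = 116.04°  ·
  (0,2): δ = 96.67°  ·
  (0,3): δ = 81.01°  ·
  (0,4): δ = 4.26°  ✓
  (0,5): δ = 79.84°  ·
  (0,6): δ = 108.49°  ·
  (1,2): δ = 160.63°  ·
  (1,3): δ = 144.96°  ·
  (1,4): δ = 68.22°  ✓
  (1,5): δ = 15.89°  ✓
  (1,6): δ = 44.53°  ✓
  (2,3): δ = 164.33°  ·
  (2,4): δ = 87.59°  ·
  (2,5): δ = 3.48°  ✓
  (2,6): δ = 25.16°  ✓
  (3,4): δ = 103.26°  ·
  (3,5): δ = 19.15°  ✓
  (3,6): δ = 9.49°  ✓
  (4,5): δ = 95.89°  ·
  (4,6): δ = 67.25°  ✓
  (5,6): δ = 151.36°  ·
antipodal pairs: 9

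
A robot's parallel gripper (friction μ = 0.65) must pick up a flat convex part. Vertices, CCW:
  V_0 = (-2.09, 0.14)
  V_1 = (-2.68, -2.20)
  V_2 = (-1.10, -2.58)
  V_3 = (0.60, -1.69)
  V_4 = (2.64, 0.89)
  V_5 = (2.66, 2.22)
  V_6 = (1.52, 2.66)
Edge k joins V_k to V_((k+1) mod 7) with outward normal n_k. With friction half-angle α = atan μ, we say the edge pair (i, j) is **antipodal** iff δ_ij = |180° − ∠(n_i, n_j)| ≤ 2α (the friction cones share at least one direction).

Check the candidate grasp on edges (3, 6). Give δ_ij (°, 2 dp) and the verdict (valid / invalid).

α = atan 0.65 = 33.02°;  2α = 66.05°
edge 3: e_3 = (+2.04, +2.58);  n_3 = (+0.7844, -0.6202)
edge 6: e_6 = (-3.61, -2.52);  n_6 = (-0.5724, +0.8200)
∠(n_3, n_6) = 163.25°
δ = |180° − 163.25°| = 16.75°
16.75° ≤ 2α = 66.05°  →  valid

δ = 16.75°, valid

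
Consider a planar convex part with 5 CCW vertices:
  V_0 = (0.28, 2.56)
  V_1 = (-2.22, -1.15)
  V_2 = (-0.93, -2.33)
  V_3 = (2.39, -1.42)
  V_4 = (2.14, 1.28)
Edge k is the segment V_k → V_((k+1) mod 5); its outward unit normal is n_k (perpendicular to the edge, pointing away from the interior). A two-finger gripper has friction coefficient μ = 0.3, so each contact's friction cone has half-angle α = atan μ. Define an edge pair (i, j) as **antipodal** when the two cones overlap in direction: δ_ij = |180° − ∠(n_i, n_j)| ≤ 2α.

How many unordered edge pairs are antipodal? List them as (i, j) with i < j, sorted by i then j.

count = 1; pairs: (1,4)

α = atan 0.3 = 16.70°;  2α = 33.40°
n_0 = (-0.8293, +0.5588)
n_1 = (-0.6749, -0.7379)
n_2 = (+0.2643, -0.9644)
n_3 = (+0.9957, +0.0922)
n_4 = (+0.5669, +0.8238)
  (0,1): δ = 98.48°  ·
  (0,2): δ = 40.70°  ·
  (0,3): δ = 39.26°  ·
  (0,4): δ = 89.44°  ·
  (1,2): δ = 122.22°  ·
  (1,3): δ = 42.26°  ·
  (1,4): δ = 7.92°  ✓
  (2,3): δ = 100.04°  ·
  (2,4): δ = 49.86°  ·
  (3,4): δ = 129.82°  ·
antipodal pairs: 1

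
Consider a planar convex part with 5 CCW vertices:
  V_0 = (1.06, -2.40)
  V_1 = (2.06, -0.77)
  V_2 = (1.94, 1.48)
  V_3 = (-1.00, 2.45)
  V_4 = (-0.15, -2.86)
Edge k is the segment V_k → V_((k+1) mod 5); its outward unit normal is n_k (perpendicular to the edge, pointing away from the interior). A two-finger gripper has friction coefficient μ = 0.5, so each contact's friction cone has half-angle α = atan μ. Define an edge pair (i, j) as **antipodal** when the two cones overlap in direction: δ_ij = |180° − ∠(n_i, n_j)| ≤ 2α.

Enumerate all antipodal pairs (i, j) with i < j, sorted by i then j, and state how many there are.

count = 3; pairs: (0,3), (1,3), (2,4)

α = atan 0.5 = 26.57°;  2α = 53.13°
n_0 = (+0.8524, -0.5229)
n_1 = (+0.9986, +0.0533)
n_2 = (+0.3133, +0.9496)
n_3 = (-0.9874, -0.1581)
n_4 = (+0.3554, -0.9347)
  (0,1): δ = 145.42°  ·
  (0,2): δ = 76.73°  ·
  (0,3): δ = 40.62°  ✓
  (0,4): δ = 142.34°  ·
  (1,2): δ = 111.31°  ·
  (1,3): δ = 6.04°  ✓
  (1,4): δ = 107.76°  ·
  (2,3): δ = 62.65°  ·
  (2,4): δ = 39.07°  ✓
  (3,4): δ = 78.28°  ·
antipodal pairs: 3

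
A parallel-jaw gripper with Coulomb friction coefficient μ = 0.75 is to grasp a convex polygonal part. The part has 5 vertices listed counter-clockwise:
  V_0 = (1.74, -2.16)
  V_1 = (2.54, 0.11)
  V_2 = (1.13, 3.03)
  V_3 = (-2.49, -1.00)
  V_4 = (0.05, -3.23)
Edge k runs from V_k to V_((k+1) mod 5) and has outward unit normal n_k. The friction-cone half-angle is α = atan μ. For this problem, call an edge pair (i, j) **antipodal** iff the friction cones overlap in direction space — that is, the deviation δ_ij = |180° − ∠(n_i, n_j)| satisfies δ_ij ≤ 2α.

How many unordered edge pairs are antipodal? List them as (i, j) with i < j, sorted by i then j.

α = atan 0.75 = 36.87°;  2α = 73.74°
n_0 = (+0.9431, -0.3324)
n_1 = (+0.9005, +0.4348)
n_2 = (-0.7439, +0.6683)
n_3 = (-0.6598, -0.7515)
n_4 = (+0.5349, -0.8449)
  (0,1): δ = 134.81°  ·
  (0,2): δ = 22.52°  ✓
  (0,3): δ = 68.13°  ✓
  (0,4): δ = 141.75°  ·
  (1,2): δ = 67.71°  ✓
  (1,3): δ = 22.94°  ✓
  (1,4): δ = 96.56°  ·
  (2,3): δ = 89.35°  ·
  (2,4): δ = 15.73°  ✓
  (3,4): δ = 106.38°  ·
antipodal pairs: 5

count = 5; pairs: (0,2), (0,3), (1,2), (1,3), (2,4)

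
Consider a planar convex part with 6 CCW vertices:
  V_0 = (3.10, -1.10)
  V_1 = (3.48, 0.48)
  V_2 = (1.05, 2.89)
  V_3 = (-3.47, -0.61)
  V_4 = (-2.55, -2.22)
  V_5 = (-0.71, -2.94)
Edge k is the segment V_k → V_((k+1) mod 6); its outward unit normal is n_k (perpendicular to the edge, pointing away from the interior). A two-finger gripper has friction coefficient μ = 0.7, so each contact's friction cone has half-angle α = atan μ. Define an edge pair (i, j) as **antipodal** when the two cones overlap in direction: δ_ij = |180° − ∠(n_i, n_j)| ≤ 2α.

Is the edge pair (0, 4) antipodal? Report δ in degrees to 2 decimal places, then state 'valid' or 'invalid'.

δ = 82.15°, invalid

α = atan 0.7 = 34.99°;  2α = 69.98°
edge 0: e_0 = (+0.38, +1.58);  n_0 = (+0.9723, -0.2338)
edge 4: e_4 = (+1.84, -0.72);  n_4 = (-0.3644, -0.9312)
∠(n_0, n_4) = 97.85°
δ = |180° − 97.85°| = 82.15°
82.15° > 2α = 69.98°  →  invalid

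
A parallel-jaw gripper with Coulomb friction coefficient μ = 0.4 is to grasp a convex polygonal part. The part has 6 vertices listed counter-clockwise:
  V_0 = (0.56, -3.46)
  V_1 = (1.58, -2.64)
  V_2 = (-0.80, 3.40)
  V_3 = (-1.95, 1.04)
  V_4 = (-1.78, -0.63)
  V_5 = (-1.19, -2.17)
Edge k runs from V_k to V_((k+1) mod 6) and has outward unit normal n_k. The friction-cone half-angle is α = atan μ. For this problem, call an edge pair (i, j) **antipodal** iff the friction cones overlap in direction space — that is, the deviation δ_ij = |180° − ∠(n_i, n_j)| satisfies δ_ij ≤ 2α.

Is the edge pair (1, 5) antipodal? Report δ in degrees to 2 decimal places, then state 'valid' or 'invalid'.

α = atan 0.4 = 21.80°;  2α = 43.60°
edge 1: e_1 = (-2.38, +6.04);  n_1 = (+0.9304, +0.3666)
edge 5: e_5 = (+1.75, -1.29);  n_5 = (-0.5934, -0.8049)
∠(n_1, n_5) = 147.90°
δ = |180° − 147.90°| = 32.10°
32.10° ≤ 2α = 43.60°  →  valid

δ = 32.10°, valid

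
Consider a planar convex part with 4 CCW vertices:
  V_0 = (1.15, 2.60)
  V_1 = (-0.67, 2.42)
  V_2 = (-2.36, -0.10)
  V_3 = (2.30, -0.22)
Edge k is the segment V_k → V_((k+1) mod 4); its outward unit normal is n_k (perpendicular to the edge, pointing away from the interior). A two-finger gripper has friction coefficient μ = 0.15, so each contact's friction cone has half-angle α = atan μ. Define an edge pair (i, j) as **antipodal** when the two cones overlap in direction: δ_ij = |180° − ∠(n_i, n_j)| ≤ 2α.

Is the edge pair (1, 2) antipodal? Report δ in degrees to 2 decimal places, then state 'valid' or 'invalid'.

δ = 57.63°, invalid

α = atan 0.15 = 8.53°;  2α = 17.06°
edge 1: e_1 = (-1.69, -2.52);  n_1 = (-0.8305, +0.5570)
edge 2: e_2 = (+4.66, -0.12);  n_2 = (-0.0257, -0.9997)
∠(n_1, n_2) = 122.37°
δ = |180° − 122.37°| = 57.63°
57.63° > 2α = 17.06°  →  invalid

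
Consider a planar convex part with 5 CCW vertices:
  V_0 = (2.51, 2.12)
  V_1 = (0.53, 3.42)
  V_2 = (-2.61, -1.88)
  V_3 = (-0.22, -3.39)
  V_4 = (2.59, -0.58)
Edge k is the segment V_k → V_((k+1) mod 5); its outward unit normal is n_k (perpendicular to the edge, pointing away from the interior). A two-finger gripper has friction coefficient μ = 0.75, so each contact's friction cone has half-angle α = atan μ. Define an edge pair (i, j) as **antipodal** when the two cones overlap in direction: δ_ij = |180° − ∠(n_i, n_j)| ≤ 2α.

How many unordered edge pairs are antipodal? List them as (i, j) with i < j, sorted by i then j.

α = atan 0.75 = 36.87°;  2α = 73.74°
n_0 = (+0.5488, +0.8359)
n_1 = (-0.8603, +0.5097)
n_2 = (-0.5341, -0.8454)
n_3 = (+0.7071, -0.7071)
n_4 = (+0.9996, +0.0296)
  (0,1): δ = 87.36°  ·
  (0,2): δ = 1.00°  ✓
  (0,3): δ = 78.29°  ·
  (0,4): δ = 124.98°  ·
  (1,2): δ = 91.64°  ·
  (1,3): δ = 14.36°  ✓
  (1,4): δ = 32.34°  ✓
  (2,3): δ = 102.72°  ·
  (2,4): δ = 56.02°  ✓
  (3,4): δ = 133.30°  ·
antipodal pairs: 4

count = 4; pairs: (0,2), (1,3), (1,4), (2,4)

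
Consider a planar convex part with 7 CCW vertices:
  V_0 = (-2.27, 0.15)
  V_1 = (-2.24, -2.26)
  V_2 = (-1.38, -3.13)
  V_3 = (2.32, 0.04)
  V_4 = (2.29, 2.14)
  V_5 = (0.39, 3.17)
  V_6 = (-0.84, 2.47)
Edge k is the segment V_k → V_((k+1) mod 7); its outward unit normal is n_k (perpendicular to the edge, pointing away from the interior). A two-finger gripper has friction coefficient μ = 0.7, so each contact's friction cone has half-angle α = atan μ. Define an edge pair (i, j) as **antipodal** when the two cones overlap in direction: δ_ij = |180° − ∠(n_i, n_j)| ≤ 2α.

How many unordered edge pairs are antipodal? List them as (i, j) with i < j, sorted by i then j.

α = atan 0.7 = 34.99°;  2α = 69.98°
n_0 = (-0.9999, -0.0124)
n_1 = (-0.7112, -0.7030)
n_2 = (+0.6506, -0.7594)
n_3 = (+0.9999, +0.0143)
n_4 = (+0.4766, +0.8791)
n_5 = (-0.4946, +0.8691)
n_6 = (-0.8513, +0.5247)
  (0,1): δ = 136.04°  ·
  (0,2): δ = 50.12°  ✓
  (0,3): δ = 0.11°  ✓
  (0,4): δ = 60.82°  ✓
  (0,5): δ = 118.93°  ·
  (0,6): δ = 147.64°  ·
  (1,2): δ = 94.08°  ·
  (1,3): δ = 43.85°  ✓
  (1,4): δ = 16.87°  ✓
  (1,5): δ = 74.98°  ·
  (1,6): δ = 103.68°  ·
  (2,3): δ = 129.77°  ·
  (2,4): δ = 69.05°  ✓
  (2,5): δ = 10.94°  ✓
  (2,6): δ = 17.76°  ✓
  (3,4): δ = 119.28°  ·
  (3,5): δ = 61.17°  ✓
  (3,6): δ = 32.47°  ✓
  (4,5): δ = 121.89°  ·
  (4,6): δ = 93.19°  ·
  (5,6): δ = 151.29°  ·
antipodal pairs: 10

count = 10; pairs: (0,2), (0,3), (0,4), (1,3), (1,4), (2,4), (2,5), (2,6), (3,5), (3,6)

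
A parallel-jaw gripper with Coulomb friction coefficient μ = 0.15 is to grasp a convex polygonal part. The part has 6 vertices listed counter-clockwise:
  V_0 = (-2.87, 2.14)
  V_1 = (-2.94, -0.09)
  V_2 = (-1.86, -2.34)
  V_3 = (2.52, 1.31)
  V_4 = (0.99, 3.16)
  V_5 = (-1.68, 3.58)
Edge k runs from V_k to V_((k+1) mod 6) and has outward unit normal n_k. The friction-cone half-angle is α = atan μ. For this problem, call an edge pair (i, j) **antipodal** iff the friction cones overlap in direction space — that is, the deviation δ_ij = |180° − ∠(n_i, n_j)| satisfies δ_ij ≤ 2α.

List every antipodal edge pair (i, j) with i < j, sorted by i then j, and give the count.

α = atan 0.15 = 8.53°;  2α = 17.06°
n_0 = (-0.9995, +0.0314)
n_1 = (-0.9015, -0.4327)
n_2 = (+0.6402, -0.7682)
n_3 = (+0.7706, +0.6373)
n_4 = (+0.1554, +0.9879)
n_5 = (-0.7708, +0.6370)
  (0,1): δ = 152.56°  ·
  (0,2): δ = 48.40°  ·
  (0,3): δ = 41.39°  ·
  (0,4): δ = 82.86°  ·
  (0,5): δ = 142.23°  ·
  (1,2): δ = 75.84°  ·
  (1,3): δ = 13.95°  ✓
  (1,4): δ = 55.42°  ·
  (1,5): δ = 114.79°  ·
  (2,3): δ = 90.21°  ·
  (2,4): δ = 48.75°  ·
  (2,5): δ = 10.62°  ✓
  (3,4): δ = 138.53°  ·
  (3,5): δ = 79.16°  ·
  (4,5): δ = 120.63°  ·
antipodal pairs: 2

count = 2; pairs: (1,3), (2,5)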